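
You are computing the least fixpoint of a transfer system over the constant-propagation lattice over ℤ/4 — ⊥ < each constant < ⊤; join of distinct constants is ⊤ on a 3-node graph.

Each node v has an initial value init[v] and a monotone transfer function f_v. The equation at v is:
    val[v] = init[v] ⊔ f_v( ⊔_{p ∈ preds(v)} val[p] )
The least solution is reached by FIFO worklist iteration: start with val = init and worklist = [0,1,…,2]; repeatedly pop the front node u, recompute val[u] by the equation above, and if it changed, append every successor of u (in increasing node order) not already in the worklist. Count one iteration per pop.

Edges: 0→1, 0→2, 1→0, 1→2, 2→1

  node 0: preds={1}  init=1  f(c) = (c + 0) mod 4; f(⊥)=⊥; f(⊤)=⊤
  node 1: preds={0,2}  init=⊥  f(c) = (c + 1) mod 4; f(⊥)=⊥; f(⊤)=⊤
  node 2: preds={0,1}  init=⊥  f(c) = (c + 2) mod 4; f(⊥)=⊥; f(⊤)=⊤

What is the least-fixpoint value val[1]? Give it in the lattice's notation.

⊤

Trace (7 dequeues):
  [1] u=0 | in ⊥ | out 1 | ==
  [2] u=1 | in 1 | out 2 | prev ⊥ | push {0}
  [3] u=2 | in ⊤ | out ⊤ | prev ⊥ | push {1}
  [4] u=0 | in 2 | out ⊤ | prev 1 | push {2}
  [5] u=1 | in ⊤ | out ⊤ | prev 2 | push {0}
  [6] u=2 | in ⊤ | out ⊤ | ==
  [7] u=0 | in ⊤ | out ⊤ | ==

Converged values:
  [0] ⊤
  [1] ⊤
  [2] ⊤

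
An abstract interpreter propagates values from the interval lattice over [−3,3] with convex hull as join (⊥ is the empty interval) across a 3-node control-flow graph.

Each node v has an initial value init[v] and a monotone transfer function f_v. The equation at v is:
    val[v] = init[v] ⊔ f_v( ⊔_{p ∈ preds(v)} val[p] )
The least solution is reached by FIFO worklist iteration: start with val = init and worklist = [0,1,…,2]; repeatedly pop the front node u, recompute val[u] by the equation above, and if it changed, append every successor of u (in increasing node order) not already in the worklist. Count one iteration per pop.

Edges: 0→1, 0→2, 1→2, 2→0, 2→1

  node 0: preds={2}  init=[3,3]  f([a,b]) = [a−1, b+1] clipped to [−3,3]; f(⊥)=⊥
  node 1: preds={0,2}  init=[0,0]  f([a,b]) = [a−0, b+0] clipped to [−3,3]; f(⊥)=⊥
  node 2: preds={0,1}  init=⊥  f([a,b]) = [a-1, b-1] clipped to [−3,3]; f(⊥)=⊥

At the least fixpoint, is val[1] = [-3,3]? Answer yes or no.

yes

Trace (9 dequeues):
  [1] u=0 | in ⊥ | out [3,3] | ==
  [2] u=1 | in [3,3] | out [0,3] | prev [0,0] | push {}
  [3] u=2 | in [0,3] | out [-1,2] | prev ⊥ | push {0,1}
  [4] u=0 | in [-1,2] | out [-2,3] | prev [3,3] | push {2}
  [5] u=1 | in [-2,3] | out [-2,3] | prev [0,3] | push {}
  [6] u=2 | in [-2,3] | out [-3,2] | prev [-1,2] | push {0,1}
  [7] u=0 | in [-3,2] | out [-3,3] | prev [-2,3] | push {2}
  [8] u=1 | in [-3,3] | out [-3,3] | prev [-2,3] | push {}
  [9] u=2 | in [-3,3] | out [-3,2] | ==

Converged values:
  [0] [-3,3]
  [1] [-3,3]
  [2] [-3,2]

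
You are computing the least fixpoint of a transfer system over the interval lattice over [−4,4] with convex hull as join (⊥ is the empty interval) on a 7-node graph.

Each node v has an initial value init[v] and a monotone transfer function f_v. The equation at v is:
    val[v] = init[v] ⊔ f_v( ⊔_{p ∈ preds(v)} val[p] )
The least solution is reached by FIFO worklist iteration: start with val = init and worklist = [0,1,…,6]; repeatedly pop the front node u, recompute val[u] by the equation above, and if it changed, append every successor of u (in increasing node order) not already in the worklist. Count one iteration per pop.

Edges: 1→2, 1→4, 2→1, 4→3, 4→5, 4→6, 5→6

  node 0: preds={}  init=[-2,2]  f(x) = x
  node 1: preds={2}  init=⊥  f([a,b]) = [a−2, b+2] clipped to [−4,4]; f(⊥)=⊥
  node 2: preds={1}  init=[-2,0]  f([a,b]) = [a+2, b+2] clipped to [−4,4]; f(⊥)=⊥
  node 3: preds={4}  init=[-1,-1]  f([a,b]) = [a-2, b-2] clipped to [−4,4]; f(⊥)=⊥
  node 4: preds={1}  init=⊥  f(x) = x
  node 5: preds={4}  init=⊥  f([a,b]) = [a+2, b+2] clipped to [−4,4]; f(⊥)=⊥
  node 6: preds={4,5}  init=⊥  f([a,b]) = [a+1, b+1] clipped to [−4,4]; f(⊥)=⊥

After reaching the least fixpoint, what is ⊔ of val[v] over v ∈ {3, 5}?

[-4,4]

Trace (14 dequeues):
  [1] u=0 | in ⊥ | out [-2,2] | ==
  [2] u=1 | in [-2,0] | out [-4,2] | prev ⊥ | push {}
  [3] u=2 | in [-4,2] | out [-2,4] | prev [-2,0] | push {1}
  [4] u=3 | in ⊥ | out [-1,-1] | ==
  [5] u=4 | in [-4,2] | out [-4,2] | prev ⊥ | push {3}
  [6] u=5 | in [-4,2] | out [-2,4] | prev ⊥ | push {}
  [7] u=6 | in [-4,4] | out [-3,4] | prev ⊥ | push {}
  [8] u=1 | in [-2,4] | out [-4,4] | prev [-4,2] | push {2,4}
  [9] u=3 | in [-4,2] | out [-4,0] | prev [-1,-1] | push {}
  [10] u=2 | in [-4,4] | out [-2,4] | ==
  [11] u=4 | in [-4,4] | out [-4,4] | prev [-4,2] | push {3,5,6}
  [12] u=3 | in [-4,4] | out [-4,2] | prev [-4,0] | push {}
  [13] u=5 | in [-4,4] | out [-2,4] | ==
  [14] u=6 | in [-4,4] | out [-3,4] | ==

Converged values:
  [0] [-2,2]
  [1] [-4,4]
  [2] [-2,4]
  [3] [-4,2]
  [4] [-4,4]
  [5] [-2,4]
  [6] [-3,4]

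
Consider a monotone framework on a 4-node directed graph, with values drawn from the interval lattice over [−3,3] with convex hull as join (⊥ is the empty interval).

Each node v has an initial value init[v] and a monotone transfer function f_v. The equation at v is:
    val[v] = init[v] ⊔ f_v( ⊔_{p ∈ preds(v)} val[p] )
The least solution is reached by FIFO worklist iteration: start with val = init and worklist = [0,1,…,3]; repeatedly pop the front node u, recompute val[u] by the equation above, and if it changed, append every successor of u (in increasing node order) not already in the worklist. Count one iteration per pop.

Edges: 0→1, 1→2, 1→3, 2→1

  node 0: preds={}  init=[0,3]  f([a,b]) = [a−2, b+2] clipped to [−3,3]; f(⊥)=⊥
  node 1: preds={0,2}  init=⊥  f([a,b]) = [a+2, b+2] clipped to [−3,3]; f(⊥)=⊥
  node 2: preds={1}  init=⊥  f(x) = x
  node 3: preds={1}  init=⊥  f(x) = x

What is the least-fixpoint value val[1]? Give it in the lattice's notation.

Iteration log — 5 steps:
  step 1. node 0  ⊔preds=⊥  new=[0,3]  stable
  step 2. node 1  ⊔preds=[0,3]  new=[2,3]  old=⊥  +wl: 
  step 3. node 2  ⊔preds=[2,3]  new=[2,3]  old=⊥  +wl: 1
  step 4. node 3  ⊔preds=[2,3]  new=[2,3]  old=⊥  +wl: 
  step 5. node 1  ⊔preds=[0,3]  new=[2,3]  stable

Least fixpoint reached:
  node 0: [0,3]
  node 1: [2,3]
  node 2: [2,3]
  node 3: [2,3]

[2,3]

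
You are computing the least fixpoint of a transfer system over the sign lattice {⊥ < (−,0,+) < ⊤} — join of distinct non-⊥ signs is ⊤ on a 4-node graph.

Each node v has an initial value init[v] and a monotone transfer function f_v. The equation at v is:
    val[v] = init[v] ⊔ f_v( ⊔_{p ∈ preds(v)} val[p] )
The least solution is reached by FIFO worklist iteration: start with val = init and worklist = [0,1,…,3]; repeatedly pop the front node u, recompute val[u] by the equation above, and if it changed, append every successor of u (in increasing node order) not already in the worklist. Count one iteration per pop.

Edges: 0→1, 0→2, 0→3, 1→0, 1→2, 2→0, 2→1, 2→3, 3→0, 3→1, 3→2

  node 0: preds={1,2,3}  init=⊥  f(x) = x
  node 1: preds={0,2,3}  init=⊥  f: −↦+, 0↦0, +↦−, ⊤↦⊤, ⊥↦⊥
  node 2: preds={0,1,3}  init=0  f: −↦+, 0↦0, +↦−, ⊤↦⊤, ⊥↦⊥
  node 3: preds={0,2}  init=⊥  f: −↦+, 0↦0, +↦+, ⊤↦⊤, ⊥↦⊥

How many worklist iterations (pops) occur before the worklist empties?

Worklist (7 pops):
  #1 pop 0: in=0 → 0 (was ⊥); enqueue []
  #2 pop 1: in=0 → 0 (was ⊥); enqueue [0]
  #3 pop 2: in=0 → 0 (no change)
  #4 pop 3: in=0 → 0 (was ⊥); enqueue [1,2]
  #5 pop 0: in=0 → 0 (no change)
  #6 pop 1: in=0 → 0 (no change)
  #7 pop 2: in=0 → 0 (no change)

Fixpoint:
  val[0] = 0
  val[1] = 0
  val[2] = 0
  val[3] = 0

7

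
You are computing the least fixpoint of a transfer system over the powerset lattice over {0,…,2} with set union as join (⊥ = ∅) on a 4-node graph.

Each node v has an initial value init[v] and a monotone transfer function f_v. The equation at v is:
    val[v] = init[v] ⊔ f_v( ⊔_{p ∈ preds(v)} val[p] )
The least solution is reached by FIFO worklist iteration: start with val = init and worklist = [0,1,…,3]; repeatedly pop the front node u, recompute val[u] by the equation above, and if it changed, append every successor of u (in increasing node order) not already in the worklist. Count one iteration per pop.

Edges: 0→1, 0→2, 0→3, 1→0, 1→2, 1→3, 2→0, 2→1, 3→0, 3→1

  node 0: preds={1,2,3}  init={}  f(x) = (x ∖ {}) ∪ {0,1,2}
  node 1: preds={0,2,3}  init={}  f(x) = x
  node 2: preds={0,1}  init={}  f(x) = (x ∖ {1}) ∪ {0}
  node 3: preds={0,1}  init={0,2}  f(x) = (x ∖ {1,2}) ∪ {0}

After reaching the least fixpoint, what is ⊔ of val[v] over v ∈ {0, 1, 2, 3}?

{0,1,2}

Trace (6 dequeues):
  [1] u=0 | in {0,2} | out {0,1,2} | prev {} | push {}
  [2] u=1 | in {0,1,2} | out {0,1,2} | prev {} | push {0}
  [3] u=2 | in {0,1,2} | out {0,2} | prev {} | push {1}
  [4] u=3 | in {0,1,2} | out {0,2} | ==
  [5] u=0 | in {0,1,2} | out {0,1,2} | ==
  [6] u=1 | in {0,1,2} | out {0,1,2} | ==

Converged values:
  [0] {0,1,2}
  [1] {0,1,2}
  [2] {0,2}
  [3] {0,2}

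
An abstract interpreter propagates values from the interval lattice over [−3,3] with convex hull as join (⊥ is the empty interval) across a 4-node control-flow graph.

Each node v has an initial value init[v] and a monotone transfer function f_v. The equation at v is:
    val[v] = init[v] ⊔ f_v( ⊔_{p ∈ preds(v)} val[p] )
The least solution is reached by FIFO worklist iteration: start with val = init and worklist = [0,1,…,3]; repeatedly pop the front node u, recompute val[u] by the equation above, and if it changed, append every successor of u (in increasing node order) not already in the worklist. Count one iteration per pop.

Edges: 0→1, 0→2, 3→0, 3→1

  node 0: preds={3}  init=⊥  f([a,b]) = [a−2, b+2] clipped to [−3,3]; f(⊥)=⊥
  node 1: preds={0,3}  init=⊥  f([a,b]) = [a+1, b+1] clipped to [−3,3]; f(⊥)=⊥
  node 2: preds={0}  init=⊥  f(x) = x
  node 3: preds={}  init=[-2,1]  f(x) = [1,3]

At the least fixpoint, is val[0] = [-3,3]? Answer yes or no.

yes

Trace (6 dequeues):
  [1] u=0 | in [-2,1] | out [-3,3] | prev ⊥ | push {}
  [2] u=1 | in [-3,3] | out [-2,3] | prev ⊥ | push {}
  [3] u=2 | in [-3,3] | out [-3,3] | prev ⊥ | push {}
  [4] u=3 | in ⊥ | out [-2,3] | prev [-2,1] | push {0,1}
  [5] u=0 | in [-2,3] | out [-3,3] | ==
  [6] u=1 | in [-3,3] | out [-2,3] | ==

Converged values:
  [0] [-3,3]
  [1] [-2,3]
  [2] [-3,3]
  [3] [-2,3]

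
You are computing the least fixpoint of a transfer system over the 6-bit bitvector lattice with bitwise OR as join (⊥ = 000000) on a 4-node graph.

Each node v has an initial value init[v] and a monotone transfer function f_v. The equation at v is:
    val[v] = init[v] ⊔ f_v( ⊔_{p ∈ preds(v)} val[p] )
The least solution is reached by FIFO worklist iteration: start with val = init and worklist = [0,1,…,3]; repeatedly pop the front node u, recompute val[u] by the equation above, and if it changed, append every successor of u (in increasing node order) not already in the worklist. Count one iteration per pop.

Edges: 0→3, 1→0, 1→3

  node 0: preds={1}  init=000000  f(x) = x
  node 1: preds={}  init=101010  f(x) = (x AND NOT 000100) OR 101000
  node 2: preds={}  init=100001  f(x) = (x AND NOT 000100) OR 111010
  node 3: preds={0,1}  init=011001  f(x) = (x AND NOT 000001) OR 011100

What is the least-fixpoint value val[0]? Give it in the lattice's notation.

Worklist (4 pops):
  #1 pop 0: in=101010 → 101010 (was 000000); enqueue []
  #2 pop 1: in=000000 → 101010 (no change)
  #3 pop 2: in=000000 → 111011 (was 100001); enqueue []
  #4 pop 3: in=101010 → 111111 (was 011001); enqueue []

Fixpoint:
  val[0] = 101010
  val[1] = 101010
  val[2] = 111011
  val[3] = 111111

101010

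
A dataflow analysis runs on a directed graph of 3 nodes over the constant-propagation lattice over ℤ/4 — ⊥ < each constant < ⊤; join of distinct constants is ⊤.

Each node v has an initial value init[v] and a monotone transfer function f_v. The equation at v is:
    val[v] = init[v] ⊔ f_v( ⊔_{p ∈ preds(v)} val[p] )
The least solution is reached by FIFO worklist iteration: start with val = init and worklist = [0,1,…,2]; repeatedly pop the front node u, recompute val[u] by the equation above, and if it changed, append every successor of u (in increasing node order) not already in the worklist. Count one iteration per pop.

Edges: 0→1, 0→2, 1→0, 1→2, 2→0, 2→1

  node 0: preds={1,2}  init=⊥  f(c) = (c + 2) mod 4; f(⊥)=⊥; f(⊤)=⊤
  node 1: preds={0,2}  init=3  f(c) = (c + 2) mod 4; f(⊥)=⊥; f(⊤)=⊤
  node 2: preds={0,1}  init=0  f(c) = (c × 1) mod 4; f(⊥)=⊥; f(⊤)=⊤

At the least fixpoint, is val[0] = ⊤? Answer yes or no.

yes

Worklist (5 pops):
  #1 pop 0: in=⊤ → ⊤ (was ⊥); enqueue []
  #2 pop 1: in=⊤ → ⊤ (was 3); enqueue [0]
  #3 pop 2: in=⊤ → ⊤ (was 0); enqueue [1]
  #4 pop 0: in=⊤ → ⊤ (no change)
  #5 pop 1: in=⊤ → ⊤ (no change)

Fixpoint:
  val[0] = ⊤
  val[1] = ⊤
  val[2] = ⊤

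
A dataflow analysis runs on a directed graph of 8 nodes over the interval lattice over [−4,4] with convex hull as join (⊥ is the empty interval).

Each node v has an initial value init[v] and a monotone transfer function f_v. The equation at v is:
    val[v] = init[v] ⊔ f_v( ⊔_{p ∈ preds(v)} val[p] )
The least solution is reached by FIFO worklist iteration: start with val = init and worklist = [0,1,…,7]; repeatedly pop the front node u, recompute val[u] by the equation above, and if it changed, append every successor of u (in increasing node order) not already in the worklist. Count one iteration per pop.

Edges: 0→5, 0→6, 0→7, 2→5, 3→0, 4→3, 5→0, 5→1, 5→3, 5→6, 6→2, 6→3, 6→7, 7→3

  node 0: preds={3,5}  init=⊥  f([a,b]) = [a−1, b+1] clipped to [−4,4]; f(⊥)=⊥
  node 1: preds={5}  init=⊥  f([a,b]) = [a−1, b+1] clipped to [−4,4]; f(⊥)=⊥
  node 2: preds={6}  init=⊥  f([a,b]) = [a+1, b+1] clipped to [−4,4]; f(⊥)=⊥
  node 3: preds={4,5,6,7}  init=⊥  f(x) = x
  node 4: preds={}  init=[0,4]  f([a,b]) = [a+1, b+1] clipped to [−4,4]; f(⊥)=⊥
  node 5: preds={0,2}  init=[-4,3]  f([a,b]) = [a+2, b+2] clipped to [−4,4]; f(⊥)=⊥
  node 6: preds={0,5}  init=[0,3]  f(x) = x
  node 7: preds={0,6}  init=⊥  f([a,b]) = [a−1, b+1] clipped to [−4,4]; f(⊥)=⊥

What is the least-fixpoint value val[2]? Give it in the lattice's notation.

[-3,4]

Iteration log — 13 steps:
  step 1. node 0  ⊔preds=[-4,3]  new=[-4,4]  old=⊥  +wl: 
  step 2. node 1  ⊔preds=[-4,3]  new=[-4,4]  old=⊥  +wl: 
  step 3. node 2  ⊔preds=[0,3]  new=[1,4]  old=⊥  +wl: 
  step 4. node 3  ⊔preds=[-4,4]  new=[-4,4]  old=⊥  +wl: 0
  step 5. node 4  ⊔preds=⊥  new=[0,4]  stable
  step 6. node 5  ⊔preds=[-4,4]  new=[-4,4]  old=[-4,3]  +wl: 1,3
  step 7. node 6  ⊔preds=[-4,4]  new=[-4,4]  old=[0,3]  +wl: 2
  step 8. node 7  ⊔preds=[-4,4]  new=[-4,4]  old=⊥  +wl: 
  step 9. node 0  ⊔preds=[-4,4]  new=[-4,4]  stable
  step 10. node 1  ⊔preds=[-4,4]  new=[-4,4]  stable
  step 11. node 3  ⊔preds=[-4,4]  new=[-4,4]  stable
  step 12. node 2  ⊔preds=[-4,4]  new=[-3,4]  old=[1,4]  +wl: 5
  step 13. node 5  ⊔preds=[-4,4]  new=[-4,4]  stable

Least fixpoint reached:
  node 0: [-4,4]
  node 1: [-4,4]
  node 2: [-3,4]
  node 3: [-4,4]
  node 4: [0,4]
  node 5: [-4,4]
  node 6: [-4,4]
  node 7: [-4,4]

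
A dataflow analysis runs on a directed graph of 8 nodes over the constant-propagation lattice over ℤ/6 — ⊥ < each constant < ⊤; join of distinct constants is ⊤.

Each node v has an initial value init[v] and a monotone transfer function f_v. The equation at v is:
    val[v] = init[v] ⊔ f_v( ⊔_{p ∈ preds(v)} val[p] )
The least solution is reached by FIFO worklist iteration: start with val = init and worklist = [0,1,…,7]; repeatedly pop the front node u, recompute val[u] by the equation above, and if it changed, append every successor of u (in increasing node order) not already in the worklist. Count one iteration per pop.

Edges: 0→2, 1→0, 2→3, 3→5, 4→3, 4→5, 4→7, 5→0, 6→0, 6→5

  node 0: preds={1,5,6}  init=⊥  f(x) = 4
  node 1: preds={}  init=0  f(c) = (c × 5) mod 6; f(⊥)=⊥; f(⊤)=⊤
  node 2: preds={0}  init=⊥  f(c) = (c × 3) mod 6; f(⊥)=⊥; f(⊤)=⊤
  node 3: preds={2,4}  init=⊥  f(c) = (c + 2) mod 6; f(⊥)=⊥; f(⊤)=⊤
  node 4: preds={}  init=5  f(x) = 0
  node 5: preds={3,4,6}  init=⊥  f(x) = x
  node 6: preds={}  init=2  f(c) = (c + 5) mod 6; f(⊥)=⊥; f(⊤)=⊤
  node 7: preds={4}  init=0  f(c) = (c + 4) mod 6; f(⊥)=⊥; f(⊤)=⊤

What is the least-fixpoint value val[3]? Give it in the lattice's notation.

Worklist (10 pops):
  #1 pop 0: in=⊤ → 4 (was ⊥); enqueue []
  #2 pop 1: in=⊥ → 0 (no change)
  #3 pop 2: in=4 → 0 (was ⊥); enqueue []
  #4 pop 3: in=⊤ → ⊤ (was ⊥); enqueue []
  #5 pop 4: in=⊥ → ⊤ (was 5); enqueue [3]
  #6 pop 5: in=⊤ → ⊤ (was ⊥); enqueue [0]
  #7 pop 6: in=⊥ → 2 (no change)
  #8 pop 7: in=⊤ → ⊤ (was 0); enqueue []
  #9 pop 3: in=⊤ → ⊤ (no change)
  #10 pop 0: in=⊤ → 4 (no change)

Fixpoint:
  val[0] = 4
  val[1] = 0
  val[2] = 0
  val[3] = ⊤
  val[4] = ⊤
  val[5] = ⊤
  val[6] = 2
  val[7] = ⊤

⊤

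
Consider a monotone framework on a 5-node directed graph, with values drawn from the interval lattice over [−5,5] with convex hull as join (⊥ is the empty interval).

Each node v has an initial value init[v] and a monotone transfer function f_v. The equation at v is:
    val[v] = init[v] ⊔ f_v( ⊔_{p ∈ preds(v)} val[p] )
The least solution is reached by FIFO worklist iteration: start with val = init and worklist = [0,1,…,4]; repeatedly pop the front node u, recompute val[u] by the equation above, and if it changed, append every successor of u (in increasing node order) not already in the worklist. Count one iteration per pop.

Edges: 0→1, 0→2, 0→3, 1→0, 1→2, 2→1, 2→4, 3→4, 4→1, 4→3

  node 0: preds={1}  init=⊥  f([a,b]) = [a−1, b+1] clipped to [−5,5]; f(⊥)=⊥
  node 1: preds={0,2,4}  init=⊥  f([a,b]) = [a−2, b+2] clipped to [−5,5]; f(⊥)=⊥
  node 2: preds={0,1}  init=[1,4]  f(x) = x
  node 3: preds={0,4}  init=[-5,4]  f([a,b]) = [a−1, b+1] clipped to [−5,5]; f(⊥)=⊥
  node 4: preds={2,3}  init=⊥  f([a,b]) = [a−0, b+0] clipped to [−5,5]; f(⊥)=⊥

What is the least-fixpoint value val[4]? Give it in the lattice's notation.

Iteration log — 14 steps:
  step 1. node 0  ⊔preds=⊥  new=⊥  stable
  step 2. node 1  ⊔preds=[1,4]  new=[-1,5]  old=⊥  +wl: 0
  step 3. node 2  ⊔preds=[-1,5]  new=[-1,5]  old=[1,4]  +wl: 1
  step 4. node 3  ⊔preds=⊥  new=[-5,4]  stable
  step 5. node 4  ⊔preds=[-5,5]  new=[-5,5]  old=⊥  +wl: 3
  step 6. node 0  ⊔preds=[-1,5]  new=[-2,5]  old=⊥  +wl: 2
  step 7. node 1  ⊔preds=[-5,5]  new=[-5,5]  old=[-1,5]  +wl: 0
  step 8. node 3  ⊔preds=[-5,5]  new=[-5,5]  old=[-5,4]  +wl: 4
  step 9. node 2  ⊔preds=[-5,5]  new=[-5,5]  old=[-1,5]  +wl: 1
  step 10. node 0  ⊔preds=[-5,5]  new=[-5,5]  old=[-2,5]  +wl: 2,3
  step 11. node 4  ⊔preds=[-5,5]  new=[-5,5]  stable
  step 12. node 1  ⊔preds=[-5,5]  new=[-5,5]  stable
  step 13. node 2  ⊔preds=[-5,5]  new=[-5,5]  stable
  step 14. node 3  ⊔preds=[-5,5]  new=[-5,5]  stable

Least fixpoint reached:
  node 0: [-5,5]
  node 1: [-5,5]
  node 2: [-5,5]
  node 3: [-5,5]
  node 4: [-5,5]

[-5,5]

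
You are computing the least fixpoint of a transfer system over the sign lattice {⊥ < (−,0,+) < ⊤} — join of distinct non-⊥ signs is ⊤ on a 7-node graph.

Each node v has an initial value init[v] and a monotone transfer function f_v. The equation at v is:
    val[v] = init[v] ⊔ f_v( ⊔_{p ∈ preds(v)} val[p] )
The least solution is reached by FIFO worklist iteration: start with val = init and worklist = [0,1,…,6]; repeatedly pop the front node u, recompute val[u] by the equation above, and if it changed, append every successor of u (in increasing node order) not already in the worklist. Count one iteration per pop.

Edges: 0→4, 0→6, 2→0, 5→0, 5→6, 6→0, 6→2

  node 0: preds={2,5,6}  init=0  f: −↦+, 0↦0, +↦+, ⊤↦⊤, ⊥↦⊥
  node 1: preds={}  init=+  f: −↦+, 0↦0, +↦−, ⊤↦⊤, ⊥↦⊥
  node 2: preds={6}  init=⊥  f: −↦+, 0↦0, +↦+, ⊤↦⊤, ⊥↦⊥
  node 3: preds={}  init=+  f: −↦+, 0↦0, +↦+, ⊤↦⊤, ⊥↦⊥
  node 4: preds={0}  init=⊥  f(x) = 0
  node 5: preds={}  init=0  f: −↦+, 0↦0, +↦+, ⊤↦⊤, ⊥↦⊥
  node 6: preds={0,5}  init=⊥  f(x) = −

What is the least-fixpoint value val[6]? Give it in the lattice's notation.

−

Iteration log — 12 steps:
  step 1. node 0  ⊔preds=0  new=0  stable
  step 2. node 1  ⊔preds=⊥  new=+  stable
  step 3. node 2  ⊔preds=⊥  new=⊥  stable
  step 4. node 3  ⊔preds=⊥  new=+  stable
  step 5. node 4  ⊔preds=0  new=0  old=⊥  +wl: 
  step 6. node 5  ⊔preds=⊥  new=0  stable
  step 7. node 6  ⊔preds=0  new=−  old=⊥  +wl: 0,2
  step 8. node 0  ⊔preds=⊤  new=⊤  old=0  +wl: 4,6
  step 9. node 2  ⊔preds=−  new=+  old=⊥  +wl: 0
  step 10. node 4  ⊔preds=⊤  new=0  stable
  step 11. node 6  ⊔preds=⊤  new=−  stable
  step 12. node 0  ⊔preds=⊤  new=⊤  stable

Least fixpoint reached:
  node 0: ⊤
  node 1: +
  node 2: +
  node 3: +
  node 4: 0
  node 5: 0
  node 6: −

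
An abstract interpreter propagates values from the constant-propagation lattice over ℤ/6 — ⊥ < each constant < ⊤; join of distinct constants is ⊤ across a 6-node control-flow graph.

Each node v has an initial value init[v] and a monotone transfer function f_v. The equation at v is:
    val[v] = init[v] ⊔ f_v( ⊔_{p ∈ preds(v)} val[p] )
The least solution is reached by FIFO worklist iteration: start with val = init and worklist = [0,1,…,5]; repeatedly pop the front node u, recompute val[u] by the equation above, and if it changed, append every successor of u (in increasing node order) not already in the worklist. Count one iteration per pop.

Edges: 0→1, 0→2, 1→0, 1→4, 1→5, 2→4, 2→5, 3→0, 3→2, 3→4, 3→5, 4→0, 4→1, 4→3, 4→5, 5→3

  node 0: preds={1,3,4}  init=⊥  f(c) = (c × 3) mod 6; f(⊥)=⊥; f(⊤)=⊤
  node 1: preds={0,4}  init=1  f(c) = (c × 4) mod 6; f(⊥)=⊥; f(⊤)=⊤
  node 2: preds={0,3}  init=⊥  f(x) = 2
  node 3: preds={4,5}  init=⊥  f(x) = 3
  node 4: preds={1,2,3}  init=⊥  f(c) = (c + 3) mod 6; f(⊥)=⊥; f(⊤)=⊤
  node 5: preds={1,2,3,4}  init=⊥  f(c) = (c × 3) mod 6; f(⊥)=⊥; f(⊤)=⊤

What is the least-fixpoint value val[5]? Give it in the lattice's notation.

⊤

Trace (10 dequeues):
  [1] u=0 | in 1 | out 3 | prev ⊥ | push {}
  [2] u=1 | in 3 | out ⊤ | prev 1 | push {0}
  [3] u=2 | in 3 | out 2 | prev ⊥ | push {}
  [4] u=3 | in ⊥ | out 3 | prev ⊥ | push {2}
  [5] u=4 | in ⊤ | out ⊤ | prev ⊥ | push {1,3}
  [6] u=5 | in ⊤ | out ⊤ | prev ⊥ | push {}
  [7] u=0 | in ⊤ | out ⊤ | prev 3 | push {}
  [8] u=2 | in ⊤ | out 2 | ==
  [9] u=1 | in ⊤ | out ⊤ | ==
  [10] u=3 | in ⊤ | out 3 | ==

Converged values:
  [0] ⊤
  [1] ⊤
  [2] 2
  [3] 3
  [4] ⊤
  [5] ⊤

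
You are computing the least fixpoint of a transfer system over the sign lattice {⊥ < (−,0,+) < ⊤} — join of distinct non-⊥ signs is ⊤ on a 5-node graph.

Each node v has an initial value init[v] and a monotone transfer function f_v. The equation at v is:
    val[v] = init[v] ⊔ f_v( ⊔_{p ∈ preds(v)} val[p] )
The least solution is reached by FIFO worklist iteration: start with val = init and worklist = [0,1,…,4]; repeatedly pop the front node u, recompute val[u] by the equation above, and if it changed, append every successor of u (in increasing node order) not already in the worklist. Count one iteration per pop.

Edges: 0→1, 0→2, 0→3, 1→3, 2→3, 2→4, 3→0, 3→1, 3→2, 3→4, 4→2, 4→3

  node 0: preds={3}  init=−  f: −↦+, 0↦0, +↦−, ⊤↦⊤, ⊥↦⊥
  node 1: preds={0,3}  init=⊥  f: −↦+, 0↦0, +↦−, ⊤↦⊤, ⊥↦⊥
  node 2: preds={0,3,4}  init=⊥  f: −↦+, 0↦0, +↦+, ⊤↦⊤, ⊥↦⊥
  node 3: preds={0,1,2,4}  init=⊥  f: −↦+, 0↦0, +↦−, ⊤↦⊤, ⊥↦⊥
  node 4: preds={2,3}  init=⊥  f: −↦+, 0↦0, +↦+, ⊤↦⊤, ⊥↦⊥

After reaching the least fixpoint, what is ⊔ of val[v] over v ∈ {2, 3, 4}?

Iteration log — 10 steps:
  step 1. node 0  ⊔preds=⊥  new=−  stable
  step 2. node 1  ⊔preds=−  new=+  old=⊥  +wl: 
  step 3. node 2  ⊔preds=−  new=+  old=⊥  +wl: 
  step 4. node 3  ⊔preds=⊤  new=⊤  old=⊥  +wl: 0,1,2
  step 5. node 4  ⊔preds=⊤  new=⊤  old=⊥  +wl: 3
  step 6. node 0  ⊔preds=⊤  new=⊤  old=−  +wl: 
  step 7. node 1  ⊔preds=⊤  new=⊤  old=+  +wl: 
  step 8. node 2  ⊔preds=⊤  new=⊤  old=+  +wl: 4
  step 9. node 3  ⊔preds=⊤  new=⊤  stable
  step 10. node 4  ⊔preds=⊤  new=⊤  stable

Least fixpoint reached:
  node 0: ⊤
  node 1: ⊤
  node 2: ⊤
  node 3: ⊤
  node 4: ⊤

⊤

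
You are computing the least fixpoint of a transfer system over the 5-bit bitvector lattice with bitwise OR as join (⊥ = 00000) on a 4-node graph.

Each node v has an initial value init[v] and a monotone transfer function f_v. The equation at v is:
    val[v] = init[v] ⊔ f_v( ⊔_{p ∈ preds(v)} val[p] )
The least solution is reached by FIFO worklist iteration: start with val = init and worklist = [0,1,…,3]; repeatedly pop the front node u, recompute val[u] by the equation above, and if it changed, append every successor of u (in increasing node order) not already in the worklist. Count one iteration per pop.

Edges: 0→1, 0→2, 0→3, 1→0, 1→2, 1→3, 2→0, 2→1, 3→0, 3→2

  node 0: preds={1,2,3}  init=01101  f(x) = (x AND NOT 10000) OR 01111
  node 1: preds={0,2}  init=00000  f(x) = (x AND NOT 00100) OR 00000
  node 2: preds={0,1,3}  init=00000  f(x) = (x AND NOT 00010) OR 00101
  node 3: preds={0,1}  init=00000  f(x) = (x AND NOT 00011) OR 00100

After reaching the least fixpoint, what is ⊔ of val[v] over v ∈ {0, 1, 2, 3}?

Iteration log — 7 steps:
  step 1. node 0  ⊔preds=00000  new=01111  old=01101  +wl: 
  step 2. node 1  ⊔preds=01111  new=01011  old=00000  +wl: 0
  step 3. node 2  ⊔preds=01111  new=01101  old=00000  +wl: 1
  step 4. node 3  ⊔preds=01111  new=01100  old=00000  +wl: 2
  step 5. node 0  ⊔preds=01111  new=01111  stable
  step 6. node 1  ⊔preds=01111  new=01011  stable
  step 7. node 2  ⊔preds=01111  new=01101  stable

Least fixpoint reached:
  node 0: 01111
  node 1: 01011
  node 2: 01101
  node 3: 01100

01111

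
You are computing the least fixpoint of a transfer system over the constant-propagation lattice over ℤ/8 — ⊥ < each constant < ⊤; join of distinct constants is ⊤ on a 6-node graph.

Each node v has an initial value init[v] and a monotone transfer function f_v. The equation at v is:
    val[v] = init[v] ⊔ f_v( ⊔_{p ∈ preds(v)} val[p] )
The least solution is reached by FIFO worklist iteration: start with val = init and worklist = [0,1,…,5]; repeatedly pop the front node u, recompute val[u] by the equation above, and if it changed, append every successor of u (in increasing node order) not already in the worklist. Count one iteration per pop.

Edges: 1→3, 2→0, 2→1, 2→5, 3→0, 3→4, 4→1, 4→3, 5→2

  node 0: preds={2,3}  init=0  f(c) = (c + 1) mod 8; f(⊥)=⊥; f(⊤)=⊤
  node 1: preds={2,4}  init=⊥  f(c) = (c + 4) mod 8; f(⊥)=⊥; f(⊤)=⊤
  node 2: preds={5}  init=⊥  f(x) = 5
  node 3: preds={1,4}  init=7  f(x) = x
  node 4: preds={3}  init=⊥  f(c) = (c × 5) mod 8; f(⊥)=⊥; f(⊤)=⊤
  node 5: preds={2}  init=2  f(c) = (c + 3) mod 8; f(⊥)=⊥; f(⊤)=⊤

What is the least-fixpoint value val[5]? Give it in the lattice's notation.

Iteration log — 14 steps:
  step 1. node 0  ⊔preds=7  new=0  stable
  step 2. node 1  ⊔preds=⊥  new=⊥  stable
  step 3. node 2  ⊔preds=2  new=5  old=⊥  +wl: 0,1
  step 4. node 3  ⊔preds=⊥  new=7  stable
  step 5. node 4  ⊔preds=7  new=3  old=⊥  +wl: 3
  step 6. node 5  ⊔preds=5  new=⊤  old=2  +wl: 2
  step 7. node 0  ⊔preds=⊤  new=⊤  old=0  +wl: 
  step 8. node 1  ⊔preds=⊤  new=⊤  old=⊥  +wl: 
  step 9. node 3  ⊔preds=⊤  new=⊤  old=7  +wl: 0,4
  step 10. node 2  ⊔preds=⊤  new=5  stable
  step 11. node 0  ⊔preds=⊤  new=⊤  stable
  step 12. node 4  ⊔preds=⊤  new=⊤  old=3  +wl: 1,3
  step 13. node 1  ⊔preds=⊤  new=⊤  stable
  step 14. node 3  ⊔preds=⊤  new=⊤  stable

Least fixpoint reached:
  node 0: ⊤
  node 1: ⊤
  node 2: 5
  node 3: ⊤
  node 4: ⊤
  node 5: ⊤

⊤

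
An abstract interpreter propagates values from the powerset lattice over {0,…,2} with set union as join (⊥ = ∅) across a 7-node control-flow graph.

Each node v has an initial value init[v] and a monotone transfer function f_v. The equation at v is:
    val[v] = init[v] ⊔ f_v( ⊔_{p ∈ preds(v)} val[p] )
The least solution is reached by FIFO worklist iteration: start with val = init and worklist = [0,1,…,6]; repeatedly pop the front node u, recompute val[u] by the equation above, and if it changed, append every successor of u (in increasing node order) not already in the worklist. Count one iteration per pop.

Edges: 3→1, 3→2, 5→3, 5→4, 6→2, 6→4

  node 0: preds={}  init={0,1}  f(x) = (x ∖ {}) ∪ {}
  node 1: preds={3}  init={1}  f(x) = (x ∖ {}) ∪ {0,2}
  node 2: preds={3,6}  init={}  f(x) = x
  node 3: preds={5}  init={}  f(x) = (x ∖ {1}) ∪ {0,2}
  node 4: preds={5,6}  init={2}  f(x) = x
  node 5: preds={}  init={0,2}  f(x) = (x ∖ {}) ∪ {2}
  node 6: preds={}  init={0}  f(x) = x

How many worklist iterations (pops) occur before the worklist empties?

9

Iteration log — 9 steps:
  step 1. node 0  ⊔preds={}  new={0,1}  stable
  step 2. node 1  ⊔preds={}  new={0,1,2}  old={1}  +wl: 
  step 3. node 2  ⊔preds={0}  new={0}  old={}  +wl: 
  step 4. node 3  ⊔preds={0,2}  new={0,2}  old={}  +wl: 1,2
  step 5. node 4  ⊔preds={0,2}  new={0,2}  old={2}  +wl: 
  step 6. node 5  ⊔preds={}  new={0,2}  stable
  step 7. node 6  ⊔preds={}  new={0}  stable
  step 8. node 1  ⊔preds={0,2}  new={0,1,2}  stable
  step 9. node 2  ⊔preds={0,2}  new={0,2}  old={0}  +wl: 

Least fixpoint reached:
  node 0: {0,1}
  node 1: {0,1,2}
  node 2: {0,2}
  node 3: {0,2}
  node 4: {0,2}
  node 5: {0,2}
  node 6: {0}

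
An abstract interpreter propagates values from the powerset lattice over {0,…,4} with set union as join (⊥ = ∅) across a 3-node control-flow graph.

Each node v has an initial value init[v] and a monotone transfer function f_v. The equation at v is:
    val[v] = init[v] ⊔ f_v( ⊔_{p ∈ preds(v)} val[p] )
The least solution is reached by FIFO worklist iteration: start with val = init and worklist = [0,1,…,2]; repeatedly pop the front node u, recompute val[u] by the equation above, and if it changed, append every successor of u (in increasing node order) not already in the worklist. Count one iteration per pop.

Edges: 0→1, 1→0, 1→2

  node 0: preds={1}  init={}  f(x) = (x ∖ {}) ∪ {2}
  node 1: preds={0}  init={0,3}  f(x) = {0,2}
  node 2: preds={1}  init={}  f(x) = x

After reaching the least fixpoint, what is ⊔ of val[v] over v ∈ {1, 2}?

{0,2,3}

Iteration log — 4 steps:
  step 1. node 0  ⊔preds={0,3}  new={0,2,3}  old={}  +wl: 
  step 2. node 1  ⊔preds={0,2,3}  new={0,2,3}  old={0,3}  +wl: 0
  step 3. node 2  ⊔preds={0,2,3}  new={0,2,3}  old={}  +wl: 
  step 4. node 0  ⊔preds={0,2,3}  new={0,2,3}  stable

Least fixpoint reached:
  node 0: {0,2,3}
  node 1: {0,2,3}
  node 2: {0,2,3}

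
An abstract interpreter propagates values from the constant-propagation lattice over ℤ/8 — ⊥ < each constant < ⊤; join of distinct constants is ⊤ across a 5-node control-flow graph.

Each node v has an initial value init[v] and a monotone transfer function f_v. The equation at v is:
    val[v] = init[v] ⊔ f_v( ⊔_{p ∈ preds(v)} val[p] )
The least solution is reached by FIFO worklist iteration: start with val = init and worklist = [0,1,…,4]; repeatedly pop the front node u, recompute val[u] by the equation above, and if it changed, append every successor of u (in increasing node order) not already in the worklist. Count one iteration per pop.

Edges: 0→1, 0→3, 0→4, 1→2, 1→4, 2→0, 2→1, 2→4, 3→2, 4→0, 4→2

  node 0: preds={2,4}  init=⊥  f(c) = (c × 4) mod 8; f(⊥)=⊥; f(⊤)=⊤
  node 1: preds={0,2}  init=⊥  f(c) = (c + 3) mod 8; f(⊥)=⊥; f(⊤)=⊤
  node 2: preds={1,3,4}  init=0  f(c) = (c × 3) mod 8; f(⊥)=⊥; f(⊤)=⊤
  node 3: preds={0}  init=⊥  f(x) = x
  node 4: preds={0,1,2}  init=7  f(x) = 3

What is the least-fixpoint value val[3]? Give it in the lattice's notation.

⊤

Iteration log — 8 steps:
  step 1. node 0  ⊔preds=⊤  new=⊤  old=⊥  +wl: 
  step 2. node 1  ⊔preds=⊤  new=⊤  old=⊥  +wl: 
  step 3. node 2  ⊔preds=⊤  new=⊤  old=0  +wl: 0,1
  step 4. node 3  ⊔preds=⊤  new=⊤  old=⊥  +wl: 2
  step 5. node 4  ⊔preds=⊤  new=⊤  old=7  +wl: 
  step 6. node 0  ⊔preds=⊤  new=⊤  stable
  step 7. node 1  ⊔preds=⊤  new=⊤  stable
  step 8. node 2  ⊔preds=⊤  new=⊤  stable

Least fixpoint reached:
  node 0: ⊤
  node 1: ⊤
  node 2: ⊤
  node 3: ⊤
  node 4: ⊤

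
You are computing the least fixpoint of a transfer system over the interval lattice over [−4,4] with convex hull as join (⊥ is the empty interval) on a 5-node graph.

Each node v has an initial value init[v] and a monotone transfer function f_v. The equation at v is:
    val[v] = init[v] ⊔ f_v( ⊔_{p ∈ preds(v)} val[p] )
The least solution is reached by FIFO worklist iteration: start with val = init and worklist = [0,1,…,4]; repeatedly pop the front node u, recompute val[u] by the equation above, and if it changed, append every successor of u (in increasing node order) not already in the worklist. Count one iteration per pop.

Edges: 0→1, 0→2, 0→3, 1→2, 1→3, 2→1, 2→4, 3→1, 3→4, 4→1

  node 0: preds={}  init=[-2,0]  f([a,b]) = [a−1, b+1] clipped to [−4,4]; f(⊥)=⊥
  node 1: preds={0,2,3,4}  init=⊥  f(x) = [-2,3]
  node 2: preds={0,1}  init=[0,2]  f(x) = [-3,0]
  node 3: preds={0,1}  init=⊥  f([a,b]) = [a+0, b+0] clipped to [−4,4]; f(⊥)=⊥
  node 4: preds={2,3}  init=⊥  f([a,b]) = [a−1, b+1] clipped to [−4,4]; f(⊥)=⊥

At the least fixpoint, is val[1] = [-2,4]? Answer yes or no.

no

Trace (6 dequeues):
  [1] u=0 | in ⊥ | out [-2,0] | ==
  [2] u=1 | in [-2,2] | out [-2,3] | prev ⊥ | push {}
  [3] u=2 | in [-2,3] | out [-3,2] | prev [0,2] | push {1}
  [4] u=3 | in [-2,3] | out [-2,3] | prev ⊥ | push {}
  [5] u=4 | in [-3,3] | out [-4,4] | prev ⊥ | push {}
  [6] u=1 | in [-4,4] | out [-2,3] | ==

Converged values:
  [0] [-2,0]
  [1] [-2,3]
  [2] [-3,2]
  [3] [-2,3]
  [4] [-4,4]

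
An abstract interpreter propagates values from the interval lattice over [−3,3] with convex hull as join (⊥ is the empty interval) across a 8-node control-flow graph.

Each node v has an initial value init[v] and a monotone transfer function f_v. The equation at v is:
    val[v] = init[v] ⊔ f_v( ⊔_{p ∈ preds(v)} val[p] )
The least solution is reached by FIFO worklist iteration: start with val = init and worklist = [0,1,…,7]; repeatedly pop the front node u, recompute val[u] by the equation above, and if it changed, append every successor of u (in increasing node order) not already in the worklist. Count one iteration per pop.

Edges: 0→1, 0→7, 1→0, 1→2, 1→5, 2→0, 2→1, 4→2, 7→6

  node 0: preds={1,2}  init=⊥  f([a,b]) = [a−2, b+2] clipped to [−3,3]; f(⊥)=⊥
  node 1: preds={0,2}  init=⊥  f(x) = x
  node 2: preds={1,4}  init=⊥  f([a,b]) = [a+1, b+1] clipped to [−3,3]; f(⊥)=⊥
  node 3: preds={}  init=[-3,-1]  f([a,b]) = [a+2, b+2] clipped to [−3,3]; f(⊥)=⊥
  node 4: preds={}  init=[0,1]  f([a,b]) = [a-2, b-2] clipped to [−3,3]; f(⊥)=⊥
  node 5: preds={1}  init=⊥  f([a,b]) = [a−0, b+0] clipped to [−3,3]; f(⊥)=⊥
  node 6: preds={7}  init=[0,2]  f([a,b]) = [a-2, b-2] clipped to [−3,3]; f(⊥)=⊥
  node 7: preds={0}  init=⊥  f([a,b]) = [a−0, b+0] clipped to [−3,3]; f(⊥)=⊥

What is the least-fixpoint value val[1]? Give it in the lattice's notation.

Trace (23 dequeues):
  [1] u=0 | in ⊥ | out ⊥ | ==
  [2] u=1 | in ⊥ | out ⊥ | ==
  [3] u=2 | in [0,1] | out [1,2] | prev ⊥ | push {0,1}
  [4] u=3 | in ⊥ | out [-3,-1] | ==
  [5] u=4 | in ⊥ | out [0,1] | ==
  [6] u=5 | in ⊥ | out ⊥ | ==
  [7] u=6 | in ⊥ | out [0,2] | ==
  [8] u=7 | in ⊥ | out ⊥ | ==
  [9] u=0 | in [1,2] | out [-1,3] | prev ⊥ | push {7}
  [10] u=1 | in [-1,3] | out [-1,3] | prev ⊥ | push {0,2,5}
  [11] u=7 | in [-1,3] | out [-1,3] | prev ⊥ | push {6}
  [12] u=0 | in [-1,3] | out [-3,3] | prev [-1,3] | push {1,7}
  [13] u=2 | in [-1,3] | out [0,3] | prev [1,2] | push {0}
  [14] u=5 | in [-1,3] | out [-1,3] | prev ⊥ | push {}
  [15] u=6 | in [-1,3] | out [-3,2] | prev [0,2] | push {}
  [16] u=1 | in [-3,3] | out [-3,3] | prev [-1,3] | push {2,5}
  [17] u=7 | in [-3,3] | out [-3,3] | prev [-1,3] | push {6}
  [18] u=0 | in [-3,3] | out [-3,3] | ==
  [19] u=2 | in [-3,3] | out [-2,3] | prev [0,3] | push {0,1}
  [20] u=5 | in [-3,3] | out [-3,3] | prev [-1,3] | push {}
  [21] u=6 | in [-3,3] | out [-3,2] | ==
  [22] u=0 | in [-3,3] | out [-3,3] | ==
  [23] u=1 | in [-3,3] | out [-3,3] | ==

Converged values:
  [0] [-3,3]
  [1] [-3,3]
  [2] [-2,3]
  [3] [-3,-1]
  [4] [0,1]
  [5] [-3,3]
  [6] [-3,2]
  [7] [-3,3]

[-3,3]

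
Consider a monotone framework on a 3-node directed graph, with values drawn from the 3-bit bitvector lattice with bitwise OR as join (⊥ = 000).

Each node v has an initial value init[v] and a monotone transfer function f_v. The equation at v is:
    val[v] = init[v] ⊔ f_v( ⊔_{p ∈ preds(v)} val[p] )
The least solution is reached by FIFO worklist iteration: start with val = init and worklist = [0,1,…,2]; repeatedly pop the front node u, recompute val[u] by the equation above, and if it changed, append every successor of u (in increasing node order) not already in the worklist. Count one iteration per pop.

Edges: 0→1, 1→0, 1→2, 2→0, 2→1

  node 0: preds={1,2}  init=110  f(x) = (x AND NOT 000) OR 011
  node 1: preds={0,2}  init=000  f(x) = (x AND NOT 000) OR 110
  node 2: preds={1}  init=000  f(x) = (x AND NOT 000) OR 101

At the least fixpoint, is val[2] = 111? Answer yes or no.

Trace (5 dequeues):
  [1] u=0 | in 000 | out 111 | prev 110 | push {}
  [2] u=1 | in 111 | out 111 | prev 000 | push {0}
  [3] u=2 | in 111 | out 111 | prev 000 | push {1}
  [4] u=0 | in 111 | out 111 | ==
  [5] u=1 | in 111 | out 111 | ==

Converged values:
  [0] 111
  [1] 111
  [2] 111

yes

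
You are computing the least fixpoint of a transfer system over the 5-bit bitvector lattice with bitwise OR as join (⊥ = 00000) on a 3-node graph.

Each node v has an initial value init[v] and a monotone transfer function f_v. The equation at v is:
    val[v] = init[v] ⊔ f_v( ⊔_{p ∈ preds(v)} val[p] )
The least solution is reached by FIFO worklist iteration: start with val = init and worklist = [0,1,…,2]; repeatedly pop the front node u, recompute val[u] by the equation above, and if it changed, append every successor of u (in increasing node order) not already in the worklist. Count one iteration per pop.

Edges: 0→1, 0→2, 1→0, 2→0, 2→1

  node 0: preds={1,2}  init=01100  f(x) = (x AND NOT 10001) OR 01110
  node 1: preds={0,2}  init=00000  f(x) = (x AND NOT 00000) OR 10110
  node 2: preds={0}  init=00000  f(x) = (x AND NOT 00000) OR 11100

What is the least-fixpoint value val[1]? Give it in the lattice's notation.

11110

Iteration log — 5 steps:
  step 1. node 0  ⊔preds=00000  new=01110  old=01100  +wl: 
  step 2. node 1  ⊔preds=01110  new=11110  old=00000  +wl: 0
  step 3. node 2  ⊔preds=01110  new=11110  old=00000  +wl: 1
  step 4. node 0  ⊔preds=11110  new=01110  stable
  step 5. node 1  ⊔preds=11110  new=11110  stable

Least fixpoint reached:
  node 0: 01110
  node 1: 11110
  node 2: 11110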